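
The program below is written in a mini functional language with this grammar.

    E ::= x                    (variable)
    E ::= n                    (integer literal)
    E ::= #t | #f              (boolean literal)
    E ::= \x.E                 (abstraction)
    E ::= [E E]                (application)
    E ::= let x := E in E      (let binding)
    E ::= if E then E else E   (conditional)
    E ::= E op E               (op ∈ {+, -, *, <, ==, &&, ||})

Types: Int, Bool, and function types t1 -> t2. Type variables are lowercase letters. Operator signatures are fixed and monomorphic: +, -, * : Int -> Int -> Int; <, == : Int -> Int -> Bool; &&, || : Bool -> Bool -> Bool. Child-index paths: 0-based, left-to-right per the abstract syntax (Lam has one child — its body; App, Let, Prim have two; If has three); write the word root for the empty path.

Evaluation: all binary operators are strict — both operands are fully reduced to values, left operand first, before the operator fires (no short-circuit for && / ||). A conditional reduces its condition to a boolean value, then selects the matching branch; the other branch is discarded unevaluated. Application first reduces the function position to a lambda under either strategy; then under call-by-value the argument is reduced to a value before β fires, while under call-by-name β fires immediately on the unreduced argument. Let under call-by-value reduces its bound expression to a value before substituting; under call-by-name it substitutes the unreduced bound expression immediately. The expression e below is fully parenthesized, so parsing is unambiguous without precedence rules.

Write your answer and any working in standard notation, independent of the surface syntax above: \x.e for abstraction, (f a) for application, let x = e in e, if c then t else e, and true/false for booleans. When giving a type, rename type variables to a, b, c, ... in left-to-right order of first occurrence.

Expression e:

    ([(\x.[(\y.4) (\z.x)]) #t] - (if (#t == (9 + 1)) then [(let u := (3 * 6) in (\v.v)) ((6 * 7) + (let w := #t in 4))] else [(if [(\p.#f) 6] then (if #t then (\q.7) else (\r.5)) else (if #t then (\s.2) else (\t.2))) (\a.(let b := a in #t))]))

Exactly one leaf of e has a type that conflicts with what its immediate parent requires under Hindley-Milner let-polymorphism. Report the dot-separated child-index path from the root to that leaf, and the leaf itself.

Answer: 1.0.0 : true

Working:
\y._ : b -> Int
x : a
\z._ : c -> a
  unify b -> Int ~ (c -> a) -> d
  unify b ~ c -> a
  unify Int ~ d
_ _ : Int
\x._ : a -> Int
  unify a -> Int ~ Bool -> e
  unify a ~ Bool
  unify Int ~ e
_ _ : Int
  unify Int ~ Int
  unify Bool ~ Int
  FAIL: mismatch Bool ~ Int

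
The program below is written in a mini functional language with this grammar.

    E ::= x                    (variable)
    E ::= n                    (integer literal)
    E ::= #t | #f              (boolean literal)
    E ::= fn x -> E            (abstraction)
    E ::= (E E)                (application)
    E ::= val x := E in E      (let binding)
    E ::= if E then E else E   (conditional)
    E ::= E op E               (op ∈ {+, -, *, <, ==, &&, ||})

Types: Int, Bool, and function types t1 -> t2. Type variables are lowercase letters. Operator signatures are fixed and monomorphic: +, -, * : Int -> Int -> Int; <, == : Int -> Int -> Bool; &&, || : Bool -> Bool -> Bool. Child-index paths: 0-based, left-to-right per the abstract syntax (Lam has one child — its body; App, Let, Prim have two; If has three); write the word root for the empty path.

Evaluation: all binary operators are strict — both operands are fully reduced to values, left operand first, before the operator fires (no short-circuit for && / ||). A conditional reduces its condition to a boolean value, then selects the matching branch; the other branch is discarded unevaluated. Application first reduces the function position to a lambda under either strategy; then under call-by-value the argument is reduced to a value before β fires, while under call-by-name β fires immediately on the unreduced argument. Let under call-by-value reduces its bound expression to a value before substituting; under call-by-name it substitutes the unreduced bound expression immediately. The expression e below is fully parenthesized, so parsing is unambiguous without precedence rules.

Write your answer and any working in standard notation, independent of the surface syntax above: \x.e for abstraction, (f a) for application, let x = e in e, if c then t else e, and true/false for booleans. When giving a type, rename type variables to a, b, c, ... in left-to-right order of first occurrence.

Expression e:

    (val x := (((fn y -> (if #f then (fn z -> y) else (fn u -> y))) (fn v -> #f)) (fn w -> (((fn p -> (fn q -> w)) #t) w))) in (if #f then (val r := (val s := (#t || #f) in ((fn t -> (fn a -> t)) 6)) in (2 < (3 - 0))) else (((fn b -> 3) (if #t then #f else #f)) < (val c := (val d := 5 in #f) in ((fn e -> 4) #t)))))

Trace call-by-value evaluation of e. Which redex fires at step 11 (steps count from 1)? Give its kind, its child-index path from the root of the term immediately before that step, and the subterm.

Trace:
step 0: (let x = (((\y.(if false then (\z.y) else (\u.y))) (\v.false)) (\w.(((\p.(\q.w)) true) w))) in (if false then (let r = (let s = (true || false) in ((\t.(\a.t)) 6)) in (2 < (3 - 0))) else (((\b.3) (if true then false else false)) < (let c = (let d = 5 in false) in ((\e.4) true)))))
step 1: [beta@0.0] (let x = ((if false then (\z.(\v.false)) else (\u.(\v.false))) (\w.(((\p.(\q.w)) true) w))) in (if false then (let r = (let s = (true || false) in ((\t.(\a.t)) 6)) in (2 < (3 - 0))) else (((\b.3) (if true then false else false)) < (let c = (let d = 5 in false) in ((\e.4) true)))))
step 2: [if@0.0] (let x = ((\u.(\v.false)) (\w.(((\p.(\q.w)) true) w))) in (if false then (let r = (let s = (true || false) in ((\t.(\a.t)) 6)) in (2 < (3 - 0))) else (((\b.3) (if true then false else false)) < (let c = (let d = 5 in false) in ((\e.4) true)))))
step 3: [beta@0] (let x = (\v.false) in (if false then (let r = (let s = (true || false) in ((\t.(\a.t)) 6)) in (2 < (3 - 0))) else (((\b.3) (if true then false else false)) < (let c = (let d = 5 in false) in ((\e.4) true)))))
step 4: [let@root] (if false then (let r = (let s = (true || false) in ((\t.(\a.t)) 6)) in (2 < (3 - 0))) else (((\b.3) (if true then false else false)) < (let c = (let d = 5 in false) in ((\e.4) true))))
step 5: [if@root] (((\b.3) (if true then false else false)) < (let c = (let d = 5 in false) in ((\e.4) true)))
step 6: [if@0.1] (((\b.3) false) < (let c = (let d = 5 in false) in ((\e.4) true)))
step 7: [beta@0] (3 < (let c = (let d = 5 in false) in ((\e.4) true)))
step 8: [let@1.0] (3 < (let c = false in ((\e.4) true)))
step 9: [let@1] (3 < ((\e.4) true))
step 10: [beta@1] (3 < 4)
step 11: [delta@root] true

Answer: delta at root : (3 < 4)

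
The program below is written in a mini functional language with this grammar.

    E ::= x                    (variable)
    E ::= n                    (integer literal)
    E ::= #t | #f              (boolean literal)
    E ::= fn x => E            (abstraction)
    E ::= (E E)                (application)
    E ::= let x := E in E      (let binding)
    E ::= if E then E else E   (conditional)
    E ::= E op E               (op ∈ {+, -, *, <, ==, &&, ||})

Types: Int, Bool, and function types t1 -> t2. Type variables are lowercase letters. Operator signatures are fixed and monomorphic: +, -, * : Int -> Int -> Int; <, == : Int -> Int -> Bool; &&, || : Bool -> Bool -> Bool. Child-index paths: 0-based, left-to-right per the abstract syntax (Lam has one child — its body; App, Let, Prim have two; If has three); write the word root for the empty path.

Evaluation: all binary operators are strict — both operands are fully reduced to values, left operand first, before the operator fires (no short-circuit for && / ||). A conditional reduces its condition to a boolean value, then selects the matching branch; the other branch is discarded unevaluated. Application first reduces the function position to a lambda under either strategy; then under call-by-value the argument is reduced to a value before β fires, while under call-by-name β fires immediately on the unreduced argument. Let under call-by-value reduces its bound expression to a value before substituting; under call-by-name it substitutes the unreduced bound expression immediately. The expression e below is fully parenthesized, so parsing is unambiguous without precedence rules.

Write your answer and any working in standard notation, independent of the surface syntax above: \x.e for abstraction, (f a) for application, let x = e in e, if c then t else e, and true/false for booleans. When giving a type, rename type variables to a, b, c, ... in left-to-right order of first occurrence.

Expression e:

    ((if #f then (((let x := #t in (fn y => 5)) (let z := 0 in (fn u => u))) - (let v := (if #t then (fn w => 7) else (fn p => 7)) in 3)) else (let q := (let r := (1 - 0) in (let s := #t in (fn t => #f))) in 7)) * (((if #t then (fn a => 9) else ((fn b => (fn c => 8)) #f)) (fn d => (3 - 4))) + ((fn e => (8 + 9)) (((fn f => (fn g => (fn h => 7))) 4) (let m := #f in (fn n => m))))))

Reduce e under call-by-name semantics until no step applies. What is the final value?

Trace:
step 0: ((if false then (((let x = true in (\y.5)) (let z = 0 in (\u.u))) - (let v = (if true then (\w.7) else (\p.7)) in 3)) else (let q = (let r = (1 - 0) in (let s = true in (\t.false))) in 7)) * (((if true then (\a.9) else ((\b.(\c.8)) false)) (\d.(3 - 4))) + ((\e.(8 + 9)) (((\f.(\g.(\h.7))) 4) (let m = false in (\n.m))))))
step 1: [if@0] ((let q = (let r = (1 - 0) in (let s = true in (\t.false))) in 7) * (((if true then (\a.9) else ((\b.(\c.8)) false)) (\d.(3 - 4))) + ((\e.(8 + 9)) (((\f.(\g.(\h.7))) 4) (let m = false in (\n.m))))))
step 2: [let@0] (7 * (((if true then (\a.9) else ((\b.(\c.8)) false)) (\d.(3 - 4))) + ((\e.(8 + 9)) (((\f.(\g.(\h.7))) 4) (let m = false in (\n.m))))))
step 3: [if@1.0.0] (7 * (((\a.9) (\d.(3 - 4))) + ((\e.(8 + 9)) (((\f.(\g.(\h.7))) 4) (let m = false in (\n.m))))))
step 4: [beta@1.0] (7 * (9 + ((\e.(8 + 9)) (((\f.(\g.(\h.7))) 4) (let m = false in (\n.m))))))
step 5: [beta@1.1] (7 * (9 + (8 + 9)))
step 6: [delta@1.1] (7 * (9 + 17))
step 7: [delta@1] (7 * 26)
step 8: [delta@root] 182

Answer: 182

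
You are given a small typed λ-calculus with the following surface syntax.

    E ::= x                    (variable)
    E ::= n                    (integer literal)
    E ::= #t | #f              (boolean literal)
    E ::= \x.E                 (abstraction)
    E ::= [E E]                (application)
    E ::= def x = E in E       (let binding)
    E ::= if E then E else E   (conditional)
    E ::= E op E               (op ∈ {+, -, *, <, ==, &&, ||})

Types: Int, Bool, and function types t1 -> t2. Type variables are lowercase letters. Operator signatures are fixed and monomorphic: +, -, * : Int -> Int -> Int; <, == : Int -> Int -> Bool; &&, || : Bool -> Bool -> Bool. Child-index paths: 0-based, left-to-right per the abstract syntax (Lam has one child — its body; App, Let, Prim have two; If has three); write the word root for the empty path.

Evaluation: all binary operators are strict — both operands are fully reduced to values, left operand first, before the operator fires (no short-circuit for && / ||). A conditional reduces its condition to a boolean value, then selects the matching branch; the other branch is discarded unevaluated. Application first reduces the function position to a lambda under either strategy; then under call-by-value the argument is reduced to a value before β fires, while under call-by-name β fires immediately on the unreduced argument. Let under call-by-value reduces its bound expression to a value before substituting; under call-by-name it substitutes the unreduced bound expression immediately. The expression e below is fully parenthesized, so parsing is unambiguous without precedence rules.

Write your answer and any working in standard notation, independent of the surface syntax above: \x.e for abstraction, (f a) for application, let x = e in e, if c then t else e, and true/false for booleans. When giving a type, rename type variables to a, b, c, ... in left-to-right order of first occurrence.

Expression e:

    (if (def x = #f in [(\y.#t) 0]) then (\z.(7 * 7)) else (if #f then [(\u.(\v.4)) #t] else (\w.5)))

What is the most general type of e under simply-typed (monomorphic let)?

Answer: a -> Int

Trace:
let x : Bool
\y._ : a -> Bool
  unify a -> Bool ~ Int -> b
  unify a ~ Int
  unify Bool ~ b
_ _ : Bool
  unify Bool ~ Bool
  unify Int ~ Int
  unify Int ~ Int
\z._ : c -> Int
  unify Bool ~ Bool
\v._ : e -> Int
\u._ : d -> e -> Int
  unify d -> e -> Int ~ Bool -> f
  unify d ~ Bool
  unify e -> Int ~ f
_ _ : e -> Int
\w._ : g -> Int
  unify e -> Int ~ g -> Int
  unify e ~ g
  unify Int ~ Int
  unify c -> Int ~ g -> Int
  unify c ~ g
  unify Int ~ Int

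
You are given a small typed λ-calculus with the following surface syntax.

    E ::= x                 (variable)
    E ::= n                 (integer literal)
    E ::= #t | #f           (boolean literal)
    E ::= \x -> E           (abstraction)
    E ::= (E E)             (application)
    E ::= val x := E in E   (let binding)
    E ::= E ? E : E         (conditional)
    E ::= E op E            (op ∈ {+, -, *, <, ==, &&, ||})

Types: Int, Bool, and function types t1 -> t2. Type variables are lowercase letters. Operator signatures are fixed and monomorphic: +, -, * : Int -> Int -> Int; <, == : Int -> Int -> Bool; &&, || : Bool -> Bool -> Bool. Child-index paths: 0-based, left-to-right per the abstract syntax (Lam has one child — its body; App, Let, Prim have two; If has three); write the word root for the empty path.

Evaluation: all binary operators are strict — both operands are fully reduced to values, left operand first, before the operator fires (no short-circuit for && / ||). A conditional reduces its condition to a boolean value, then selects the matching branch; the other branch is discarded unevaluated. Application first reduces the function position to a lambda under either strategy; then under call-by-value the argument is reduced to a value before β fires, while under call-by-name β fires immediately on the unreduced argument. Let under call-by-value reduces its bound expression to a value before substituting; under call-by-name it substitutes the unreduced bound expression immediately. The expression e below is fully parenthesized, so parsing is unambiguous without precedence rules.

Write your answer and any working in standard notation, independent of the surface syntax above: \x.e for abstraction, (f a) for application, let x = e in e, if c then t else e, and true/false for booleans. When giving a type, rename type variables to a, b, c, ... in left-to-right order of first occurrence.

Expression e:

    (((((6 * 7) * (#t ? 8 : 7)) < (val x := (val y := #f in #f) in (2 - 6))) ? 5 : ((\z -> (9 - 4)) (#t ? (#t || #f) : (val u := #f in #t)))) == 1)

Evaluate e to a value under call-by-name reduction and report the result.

Answer: false

Trace:
step 0: ((if (((6 * 7) * (if true then 8 else 7)) < (let x = (let y = false in false) in (2 - 6))) then 5 else ((\z.(9 - 4)) (if true then (true || false) else (let u = false in true)))) == 1)
step 1: [delta@0.0.0.0] ((if ((42 * (if true then 8 else 7)) < (let x = (let y = false in false) in (2 - 6))) then 5 else ((\z.(9 - 4)) (if true then (true || false) else (let u = false in true)))) == 1)
step 2: [if@0.0.0.1] ((if ((42 * 8) < (let x = (let y = false in false) in (2 - 6))) then 5 else ((\z.(9 - 4)) (if true then (true || false) else (let u = false in true)))) == 1)
step 3: [delta@0.0.0] ((if (336 < (let x = (let y = false in false) in (2 - 6))) then 5 else ((\z.(9 - 4)) (if true then (true || false) else (let u = false in true)))) == 1)
step 4: [let@0.0.1] ((if (336 < (2 - 6)) then 5 else ((\z.(9 - 4)) (if true then (true || false) else (let u = false in true)))) == 1)
step 5: [delta@0.0.1] ((if (336 < -4) then 5 else ((\z.(9 - 4)) (if true then (true || false) else (let u = false in true)))) == 1)
step 6: [delta@0.0] ((if false then 5 else ((\z.(9 - 4)) (if true then (true || false) else (let u = false in true)))) == 1)
step 7: [if@0] (((\z.(9 - 4)) (if true then (true || false) else (let u = false in true))) == 1)
step 8: [beta@0] ((9 - 4) == 1)
step 9: [delta@0] (5 == 1)
step 10: [delta@root] false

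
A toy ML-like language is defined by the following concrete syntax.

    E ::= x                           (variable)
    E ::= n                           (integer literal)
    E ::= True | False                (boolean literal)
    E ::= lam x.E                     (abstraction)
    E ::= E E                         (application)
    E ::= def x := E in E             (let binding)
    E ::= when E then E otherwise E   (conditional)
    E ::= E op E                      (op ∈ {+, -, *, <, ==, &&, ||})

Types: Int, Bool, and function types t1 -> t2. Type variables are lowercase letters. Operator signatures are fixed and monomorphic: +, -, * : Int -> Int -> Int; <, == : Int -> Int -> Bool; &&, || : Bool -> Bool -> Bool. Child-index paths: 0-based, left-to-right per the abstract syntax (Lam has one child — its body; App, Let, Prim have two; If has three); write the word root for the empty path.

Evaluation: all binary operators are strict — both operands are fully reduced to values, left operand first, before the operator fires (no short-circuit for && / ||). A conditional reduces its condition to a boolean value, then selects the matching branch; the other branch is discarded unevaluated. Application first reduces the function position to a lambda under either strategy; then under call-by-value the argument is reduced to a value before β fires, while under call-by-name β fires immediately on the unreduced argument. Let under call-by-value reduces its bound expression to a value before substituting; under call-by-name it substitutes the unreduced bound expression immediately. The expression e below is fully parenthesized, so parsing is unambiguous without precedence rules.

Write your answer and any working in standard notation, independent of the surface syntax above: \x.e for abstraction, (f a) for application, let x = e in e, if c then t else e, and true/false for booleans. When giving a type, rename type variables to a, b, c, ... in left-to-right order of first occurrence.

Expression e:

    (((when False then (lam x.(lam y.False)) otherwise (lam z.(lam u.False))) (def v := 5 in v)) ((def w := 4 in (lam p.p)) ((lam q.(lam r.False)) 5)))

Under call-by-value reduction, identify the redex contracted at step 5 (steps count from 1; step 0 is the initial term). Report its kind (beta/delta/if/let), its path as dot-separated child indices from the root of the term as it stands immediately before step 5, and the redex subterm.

Working:
step 0: (((if false then (\x.(\y.false)) else (\z.(\u.false))) (let v = 5 in v)) ((let w = 4 in (\p.p)) ((\q.(\r.false)) 5)))
step 1: [if@0.0] (((\z.(\u.false)) (let v = 5 in v)) ((let w = 4 in (\p.p)) ((\q.(\r.false)) 5)))
step 2: [let@0.1] (((\z.(\u.false)) 5) ((let w = 4 in (\p.p)) ((\q.(\r.false)) 5)))
step 3: [beta@0] ((\u.false) ((let w = 4 in (\p.p)) ((\q.(\r.false)) 5)))
step 4: [let@1.0] ((\u.false) ((\p.p) ((\q.(\r.false)) 5)))
step 5: [beta@1.1] ((\u.false) ((\p.p) (\r.false)))

Answer: beta at 1.1 : ((\q.(\r.false)) 5)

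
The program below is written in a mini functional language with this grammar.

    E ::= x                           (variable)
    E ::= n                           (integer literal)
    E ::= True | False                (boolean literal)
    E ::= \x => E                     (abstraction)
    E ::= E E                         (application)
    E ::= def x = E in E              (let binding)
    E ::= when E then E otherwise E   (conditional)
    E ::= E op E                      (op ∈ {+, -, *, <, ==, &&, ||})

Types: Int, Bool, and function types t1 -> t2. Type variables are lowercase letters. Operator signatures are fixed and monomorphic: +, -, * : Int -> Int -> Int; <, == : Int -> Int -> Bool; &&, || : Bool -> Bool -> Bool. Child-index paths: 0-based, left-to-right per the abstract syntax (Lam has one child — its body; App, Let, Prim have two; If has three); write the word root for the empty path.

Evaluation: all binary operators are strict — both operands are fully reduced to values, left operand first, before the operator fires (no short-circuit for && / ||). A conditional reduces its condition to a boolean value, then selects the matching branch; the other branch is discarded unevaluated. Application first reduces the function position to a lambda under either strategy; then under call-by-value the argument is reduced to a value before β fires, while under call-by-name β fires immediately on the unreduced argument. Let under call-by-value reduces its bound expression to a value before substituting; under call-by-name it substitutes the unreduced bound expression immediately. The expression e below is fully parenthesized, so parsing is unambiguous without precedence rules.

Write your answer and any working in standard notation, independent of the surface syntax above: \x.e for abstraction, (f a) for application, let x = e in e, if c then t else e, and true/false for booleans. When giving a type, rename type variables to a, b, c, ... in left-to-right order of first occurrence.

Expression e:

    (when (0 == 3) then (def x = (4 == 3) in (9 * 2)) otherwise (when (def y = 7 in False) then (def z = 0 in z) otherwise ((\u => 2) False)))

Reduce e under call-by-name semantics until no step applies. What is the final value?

Derivation:
step 0: (if (0 == 3) then (let x = (4 == 3) in (9 * 2)) else (if (let y = 7 in false) then (let z = 0 in z) else ((\u.2) false)))
step 1: [delta@0] (if false then (let x = (4 == 3) in (9 * 2)) else (if (let y = 7 in false) then (let z = 0 in z) else ((\u.2) false)))
step 2: [if@root] (if (let y = 7 in false) then (let z = 0 in z) else ((\u.2) false))
step 3: [let@0] (if false then (let z = 0 in z) else ((\u.2) false))
step 4: [if@root] ((\u.2) false)
step 5: [beta@root] 2

Answer: 2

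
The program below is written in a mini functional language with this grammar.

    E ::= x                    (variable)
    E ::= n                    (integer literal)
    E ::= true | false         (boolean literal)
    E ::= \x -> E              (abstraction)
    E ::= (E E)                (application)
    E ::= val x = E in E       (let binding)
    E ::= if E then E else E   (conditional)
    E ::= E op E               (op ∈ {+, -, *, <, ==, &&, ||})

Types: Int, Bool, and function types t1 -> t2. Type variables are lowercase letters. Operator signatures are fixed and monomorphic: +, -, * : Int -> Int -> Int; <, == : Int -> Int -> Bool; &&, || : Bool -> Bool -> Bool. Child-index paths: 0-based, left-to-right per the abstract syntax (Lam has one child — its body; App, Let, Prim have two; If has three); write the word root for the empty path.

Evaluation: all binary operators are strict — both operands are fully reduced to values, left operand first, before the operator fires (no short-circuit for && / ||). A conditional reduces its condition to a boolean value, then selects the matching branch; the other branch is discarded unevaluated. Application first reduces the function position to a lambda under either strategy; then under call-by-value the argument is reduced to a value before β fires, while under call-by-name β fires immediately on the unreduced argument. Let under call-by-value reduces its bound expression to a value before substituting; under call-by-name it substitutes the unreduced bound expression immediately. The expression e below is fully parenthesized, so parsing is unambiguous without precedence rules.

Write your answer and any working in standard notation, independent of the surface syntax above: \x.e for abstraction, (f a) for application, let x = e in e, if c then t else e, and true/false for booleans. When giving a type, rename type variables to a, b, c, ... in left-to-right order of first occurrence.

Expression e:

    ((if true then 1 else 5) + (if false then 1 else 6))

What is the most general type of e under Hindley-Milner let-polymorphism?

Derivation:
  unify Bool ~ Bool
  unify Int ~ Int
  unify Int ~ Int
  unify Bool ~ Bool
  unify Int ~ Int
  unify Int ~ Int

Answer: Int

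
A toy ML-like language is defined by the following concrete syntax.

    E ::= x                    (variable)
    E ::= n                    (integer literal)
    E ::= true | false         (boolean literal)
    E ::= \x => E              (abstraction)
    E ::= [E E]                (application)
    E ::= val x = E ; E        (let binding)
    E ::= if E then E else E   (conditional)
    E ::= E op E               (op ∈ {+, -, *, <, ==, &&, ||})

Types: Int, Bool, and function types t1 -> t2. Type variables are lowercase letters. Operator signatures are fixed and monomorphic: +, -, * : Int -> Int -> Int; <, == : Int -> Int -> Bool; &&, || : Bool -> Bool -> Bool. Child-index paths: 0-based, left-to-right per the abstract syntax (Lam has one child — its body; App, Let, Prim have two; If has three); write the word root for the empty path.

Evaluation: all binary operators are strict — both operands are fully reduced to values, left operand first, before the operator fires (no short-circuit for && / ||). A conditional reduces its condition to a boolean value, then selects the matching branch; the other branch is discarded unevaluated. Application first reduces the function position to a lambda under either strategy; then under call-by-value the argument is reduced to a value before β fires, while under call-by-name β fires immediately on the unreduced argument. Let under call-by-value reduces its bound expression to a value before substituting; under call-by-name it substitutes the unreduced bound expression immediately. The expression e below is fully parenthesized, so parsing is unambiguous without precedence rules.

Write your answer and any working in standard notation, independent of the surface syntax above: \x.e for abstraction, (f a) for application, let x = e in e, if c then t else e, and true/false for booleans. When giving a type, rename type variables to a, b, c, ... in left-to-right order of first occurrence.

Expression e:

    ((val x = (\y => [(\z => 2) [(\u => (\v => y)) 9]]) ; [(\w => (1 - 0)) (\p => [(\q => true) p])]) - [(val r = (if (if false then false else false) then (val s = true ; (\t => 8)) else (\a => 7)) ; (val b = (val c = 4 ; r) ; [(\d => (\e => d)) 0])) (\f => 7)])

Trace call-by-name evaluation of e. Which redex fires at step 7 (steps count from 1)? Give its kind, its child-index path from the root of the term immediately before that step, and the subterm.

Answer: beta at 1 : ((\e.0) (\f.7))

Derivation:
step 0: ((let x = (\y.((\z.2) ((\u.(\v.y)) 9))) in ((\w.(1 - 0)) (\p.((\q.true) p)))) - ((let r = (if (if false then false else false) then (let s = true in (\t.8)) else (\a.7)) in (let b = (let c = 4 in r) in ((\d.(\e.d)) 0))) (\f.7)))
step 1: [let@0] (((\w.(1 - 0)) (\p.((\q.true) p))) - ((let r = (if (if false then false else false) then (let s = true in (\t.8)) else (\a.7)) in (let b = (let c = 4 in r) in ((\d.(\e.d)) 0))) (\f.7)))
step 2: [beta@0] ((1 - 0) - ((let r = (if (if false then false else false) then (let s = true in (\t.8)) else (\a.7)) in (let b = (let c = 4 in r) in ((\d.(\e.d)) 0))) (\f.7)))
step 3: [delta@0] (1 - ((let r = (if (if false then false else false) then (let s = true in (\t.8)) else (\a.7)) in (let b = (let c = 4 in r) in ((\d.(\e.d)) 0))) (\f.7)))
step 4: [let@1.0] (1 - ((let b = (let c = 4 in (if (if false then false else false) then (let s = true in (\t.8)) else (\a.7))) in ((\d.(\e.d)) 0)) (\f.7)))
step 5: [let@1.0] (1 - (((\d.(\e.d)) 0) (\f.7)))
step 6: [beta@1.0] (1 - ((\e.0) (\f.7)))
step 7: [beta@1] (1 - 0)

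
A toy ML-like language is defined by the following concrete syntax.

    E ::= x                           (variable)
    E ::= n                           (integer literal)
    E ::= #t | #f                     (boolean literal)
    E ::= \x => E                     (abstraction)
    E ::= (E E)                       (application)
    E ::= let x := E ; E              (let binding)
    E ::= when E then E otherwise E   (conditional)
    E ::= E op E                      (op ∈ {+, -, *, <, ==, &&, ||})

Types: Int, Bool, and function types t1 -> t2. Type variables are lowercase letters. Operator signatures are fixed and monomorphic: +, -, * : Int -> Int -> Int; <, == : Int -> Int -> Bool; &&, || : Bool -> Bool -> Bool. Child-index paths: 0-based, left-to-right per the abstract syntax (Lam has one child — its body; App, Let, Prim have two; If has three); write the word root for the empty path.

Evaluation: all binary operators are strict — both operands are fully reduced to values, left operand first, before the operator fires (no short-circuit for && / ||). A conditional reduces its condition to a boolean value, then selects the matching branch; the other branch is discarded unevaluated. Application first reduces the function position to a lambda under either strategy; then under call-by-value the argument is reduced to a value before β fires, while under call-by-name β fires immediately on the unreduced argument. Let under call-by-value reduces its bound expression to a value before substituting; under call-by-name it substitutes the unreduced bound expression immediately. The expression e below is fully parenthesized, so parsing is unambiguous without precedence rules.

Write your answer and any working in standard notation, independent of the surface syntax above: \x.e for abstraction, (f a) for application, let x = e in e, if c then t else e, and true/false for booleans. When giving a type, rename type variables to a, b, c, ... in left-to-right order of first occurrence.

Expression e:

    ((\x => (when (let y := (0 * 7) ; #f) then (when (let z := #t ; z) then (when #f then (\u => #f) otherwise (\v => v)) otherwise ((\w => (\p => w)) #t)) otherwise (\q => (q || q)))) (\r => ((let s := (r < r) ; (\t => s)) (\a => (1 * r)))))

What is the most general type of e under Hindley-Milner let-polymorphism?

Answer: Bool -> Bool

Trace:
  unify Int ~ Int
  unify Int ~ Int
let y : Int
  unify Bool ~ Bool
let z : Bool
z : Bool
  unify Bool ~ Bool
  unify Bool ~ Bool
\u._ : b -> Bool
v : c
\v._ : c -> c
  unify b -> Bool ~ c -> c
  unify b ~ c
  unify Bool ~ c
w : d
\p._ : e -> d
\w._ : d -> e -> d
  unify d -> e -> d ~ Bool -> f
  unify d ~ Bool
  unify e -> Bool ~ f
_ _ : e -> Bool
  unify Bool -> Bool ~ e -> Bool
  unify Bool ~ e
  unify Bool ~ Bool
q : g
  unify g ~ Bool
q : Bool
  unify Bool ~ Bool
\q._ : Bool -> Bool
  unify Bool -> Bool ~ Bool -> Bool
  unify Bool ~ Bool
  unify Bool ~ Bool
\x._ : a -> Bool -> Bool
r : h
  unify h ~ Int
r : Int
  unify Int ~ Int
let s : Bool
s : Bool
\t._ : i -> Bool
  unify Int ~ Int
r : Int
  unify Int ~ Int
\a._ : j -> Int
  unify i -> Bool ~ (j -> Int) -> k
  unify i ~ j -> Int
  unify Bool ~ k
_ _ : Bool
\r._ : Int -> Bool
  unify a -> Bool -> Bool ~ (Int -> Bool) -> l
  unify a ~ Int -> Bool
  unify Bool -> Bool ~ l
_ _ : Bool -> Bool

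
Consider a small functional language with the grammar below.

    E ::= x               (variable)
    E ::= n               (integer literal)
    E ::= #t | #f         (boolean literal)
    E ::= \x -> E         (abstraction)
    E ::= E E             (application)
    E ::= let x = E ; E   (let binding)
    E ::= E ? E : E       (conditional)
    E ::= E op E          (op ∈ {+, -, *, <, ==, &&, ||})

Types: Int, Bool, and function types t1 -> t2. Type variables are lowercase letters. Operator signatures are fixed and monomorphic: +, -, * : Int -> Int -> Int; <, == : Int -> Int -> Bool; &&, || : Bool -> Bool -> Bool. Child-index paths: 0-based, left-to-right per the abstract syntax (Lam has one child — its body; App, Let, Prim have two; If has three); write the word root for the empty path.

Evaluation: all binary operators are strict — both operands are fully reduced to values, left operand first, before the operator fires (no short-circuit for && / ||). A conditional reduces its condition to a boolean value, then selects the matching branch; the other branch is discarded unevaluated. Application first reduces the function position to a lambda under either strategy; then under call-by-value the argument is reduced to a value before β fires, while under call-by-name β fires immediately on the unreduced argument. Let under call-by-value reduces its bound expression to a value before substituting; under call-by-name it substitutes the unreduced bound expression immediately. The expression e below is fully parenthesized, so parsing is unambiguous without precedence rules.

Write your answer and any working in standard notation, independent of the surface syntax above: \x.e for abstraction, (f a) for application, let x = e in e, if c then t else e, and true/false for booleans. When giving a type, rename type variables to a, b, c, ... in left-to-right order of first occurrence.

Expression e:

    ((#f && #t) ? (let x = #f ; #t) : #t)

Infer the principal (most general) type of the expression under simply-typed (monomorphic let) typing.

Answer: Bool

Trace:
  unify Bool ~ Bool
  unify Bool ~ Bool
  unify Bool ~ Bool
let x : Bool
  unify Bool ~ Bool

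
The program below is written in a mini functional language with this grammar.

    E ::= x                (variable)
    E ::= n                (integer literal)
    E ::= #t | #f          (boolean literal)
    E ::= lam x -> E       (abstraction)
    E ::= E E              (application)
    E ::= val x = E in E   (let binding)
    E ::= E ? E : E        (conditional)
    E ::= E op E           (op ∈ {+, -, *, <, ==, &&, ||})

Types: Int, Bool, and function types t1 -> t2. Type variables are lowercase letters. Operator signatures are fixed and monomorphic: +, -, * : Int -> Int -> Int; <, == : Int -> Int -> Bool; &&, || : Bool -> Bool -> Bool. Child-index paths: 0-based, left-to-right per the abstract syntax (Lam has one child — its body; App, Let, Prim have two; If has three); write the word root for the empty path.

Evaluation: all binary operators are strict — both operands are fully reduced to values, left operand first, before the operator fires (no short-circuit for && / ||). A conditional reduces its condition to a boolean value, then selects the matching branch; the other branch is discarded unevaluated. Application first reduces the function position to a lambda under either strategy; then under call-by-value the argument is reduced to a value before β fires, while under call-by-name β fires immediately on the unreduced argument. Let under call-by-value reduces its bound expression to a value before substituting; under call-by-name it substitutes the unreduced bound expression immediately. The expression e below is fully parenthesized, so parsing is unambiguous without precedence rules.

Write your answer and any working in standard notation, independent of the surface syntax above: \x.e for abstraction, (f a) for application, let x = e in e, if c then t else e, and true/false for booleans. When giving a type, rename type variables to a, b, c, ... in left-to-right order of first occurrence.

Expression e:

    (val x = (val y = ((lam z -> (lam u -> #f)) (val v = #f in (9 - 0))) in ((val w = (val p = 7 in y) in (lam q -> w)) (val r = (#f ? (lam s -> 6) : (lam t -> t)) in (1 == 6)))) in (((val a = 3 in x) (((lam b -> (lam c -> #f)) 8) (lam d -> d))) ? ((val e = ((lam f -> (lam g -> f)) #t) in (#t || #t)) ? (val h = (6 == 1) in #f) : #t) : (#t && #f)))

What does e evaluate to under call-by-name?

Derivation:
step 0: (let x = (let y = ((\z.(\u.false)) (let v = false in (9 - 0))) in ((let w = (let p = 7 in y) in (\q.w)) (let r = (if false then (\s.6) else (\t.t)) in (1 == 6)))) in (if ((let a = 3 in x) (((\b.(\c.false)) 8) (\d.d))) then (if (let e = ((\f.(\g.f)) true) in (true || true)) then (let h = (6 == 1) in false) else true) else (true && false)))
step 1: [let@root] (if ((let a = 3 in (let y = ((\z.(\u.false)) (let v = false in (9 - 0))) in ((let w = (let p = 7 in y) in (\q.w)) (let r = (if false then (\s.6) else (\t.t)) in (1 == 6))))) (((\b.(\c.false)) 8) (\d.d))) then (if (let e = ((\f.(\g.f)) true) in (true || true)) then (let h = (6 == 1) in false) else true) else (true && false))
step 2: [let@0.0] (if ((let y = ((\z.(\u.false)) (let v = false in (9 - 0))) in ((let w = (let p = 7 in y) in (\q.w)) (let r = (if false then (\s.6) else (\t.t)) in (1 == 6)))) (((\b.(\c.false)) 8) (\d.d))) then (if (let e = ((\f.(\g.f)) true) in (true || true)) then (let h = (6 == 1) in false) else true) else (true && false))
step 3: [let@0.0] (if (((let w = (let p = 7 in ((\z.(\u.false)) (let v = false in (9 - 0)))) in (\q.w)) (let r = (if false then (\s.6) else (\t.t)) in (1 == 6))) (((\b.(\c.false)) 8) (\d.d))) then (if (let e = ((\f.(\g.f)) true) in (true || true)) then (let h = (6 == 1) in false) else true) else (true && false))
step 4: [let@0.0.0] (if (((\q.(let p = 7 in ((\z.(\u.false)) (let v = false in (9 - 0))))) (let r = (if false then (\s.6) else (\t.t)) in (1 == 6))) (((\b.(\c.false)) 8) (\d.d))) then (if (let e = ((\f.(\g.f)) true) in (true || true)) then (let h = (6 == 1) in false) else true) else (true && false))
step 5: [beta@0.0] (if ((let p = 7 in ((\z.(\u.false)) (let v = false in (9 - 0)))) (((\b.(\c.false)) 8) (\d.d))) then (if (let e = ((\f.(\g.f)) true) in (true || true)) then (let h = (6 == 1) in false) else true) else (true && false))
step 6: [let@0.0] (if (((\z.(\u.false)) (let v = false in (9 - 0))) (((\b.(\c.false)) 8) (\d.d))) then (if (let e = ((\f.(\g.f)) true) in (true || true)) then (let h = (6 == 1) in false) else true) else (true && false))
step 7: [beta@0.0] (if ((\u.false) (((\b.(\c.false)) 8) (\d.d))) then (if (let e = ((\f.(\g.f)) true) in (true || true)) then (let h = (6 == 1) in false) else true) else (true && false))
step 8: [beta@0] (if false then (if (let e = ((\f.(\g.f)) true) in (true || true)) then (let h = (6 == 1) in false) else true) else (true && false))
step 9: [if@root] (true && false)
step 10: [delta@root] false

Answer: false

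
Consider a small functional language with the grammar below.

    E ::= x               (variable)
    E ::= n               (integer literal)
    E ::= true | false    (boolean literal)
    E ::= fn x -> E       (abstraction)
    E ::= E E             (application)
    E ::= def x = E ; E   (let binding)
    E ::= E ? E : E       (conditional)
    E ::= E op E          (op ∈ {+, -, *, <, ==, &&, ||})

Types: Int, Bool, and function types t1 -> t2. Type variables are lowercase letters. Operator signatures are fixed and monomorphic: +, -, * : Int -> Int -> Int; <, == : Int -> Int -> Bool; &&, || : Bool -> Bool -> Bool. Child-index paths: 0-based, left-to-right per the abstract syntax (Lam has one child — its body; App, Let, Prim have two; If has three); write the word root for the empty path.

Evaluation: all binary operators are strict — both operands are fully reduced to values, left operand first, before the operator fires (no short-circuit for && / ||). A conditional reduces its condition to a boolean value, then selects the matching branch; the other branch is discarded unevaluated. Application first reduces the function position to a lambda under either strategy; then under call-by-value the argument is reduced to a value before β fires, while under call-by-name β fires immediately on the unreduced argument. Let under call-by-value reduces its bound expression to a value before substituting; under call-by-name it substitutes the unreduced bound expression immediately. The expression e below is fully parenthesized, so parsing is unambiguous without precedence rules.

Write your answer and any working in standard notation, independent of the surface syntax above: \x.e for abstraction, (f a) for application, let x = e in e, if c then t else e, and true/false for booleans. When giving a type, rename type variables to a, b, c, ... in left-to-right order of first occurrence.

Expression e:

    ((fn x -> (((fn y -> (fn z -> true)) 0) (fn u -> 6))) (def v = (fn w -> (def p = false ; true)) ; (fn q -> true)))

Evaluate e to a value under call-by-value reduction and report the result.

Answer: true

Derivation:
step 0: ((\x.(((\y.(\z.true)) 0) (\u.6))) (let v = (\w.(let p = false in true)) in (\q.true)))
step 1: [let@1] ((\x.(((\y.(\z.true)) 0) (\u.6))) (\q.true))
step 2: [beta@root] (((\y.(\z.true)) 0) (\u.6))
step 3: [beta@0] ((\z.true) (\u.6))
step 4: [beta@root] true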